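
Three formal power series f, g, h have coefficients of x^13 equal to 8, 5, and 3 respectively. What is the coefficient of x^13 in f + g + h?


Series addition is componentwise:
8 + 5 + 3
= 16

16


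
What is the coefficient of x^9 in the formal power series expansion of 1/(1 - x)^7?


The expansion 1/(1 - x)^r = sum_{k>=0} C(k + r - 1, r - 1) x^k follows from the multiset / negative-binomial theorem (or from repeated differentiation of the geometric series).
For r = 7 and k = 9:
C(15, 6) = 1307674368000 / (720 * 362880) = 5005.

5005


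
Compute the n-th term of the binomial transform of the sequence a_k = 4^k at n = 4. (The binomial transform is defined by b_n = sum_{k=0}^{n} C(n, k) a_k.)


With a_k = 4^k, b_n = sum_{k=0}^{n} C(n, k) 4^k = (1 + 4)^n by the binomial theorem.
For n = 4: (1 + 4)^4 = 5^4 = 625.

625


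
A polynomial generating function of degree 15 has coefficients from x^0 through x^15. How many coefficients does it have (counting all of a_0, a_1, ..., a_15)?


A polynomial of degree 15 takes the form a_0 + a_1 x + ... + a_15 x^15.
The number of coefficients is 15 + 1 = 16.

16


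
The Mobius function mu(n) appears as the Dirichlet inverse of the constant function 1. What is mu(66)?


66 = 2 * 3 * 11 (all distinct primes).
mu(66) = (-1)^3 = -1

-1


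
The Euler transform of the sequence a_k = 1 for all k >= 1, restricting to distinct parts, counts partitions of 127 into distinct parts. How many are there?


Partitions of 127 into distinct parts can be computed via generating function.
Product (1+x)(1+x^2)(1+x^3)...
The coefficient of x^127 = 3725410

3725410


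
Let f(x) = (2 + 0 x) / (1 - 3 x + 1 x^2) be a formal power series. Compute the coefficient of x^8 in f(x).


Write f(x) = sum_{k>=0} a_k x^k. Multiplying both sides by 1 - 3 x + 1 x^2 gives
(1 - 3 x + 1 x^2) sum_{k>=0} a_k x^k = 2 + 0 x.
Matching coefficients:
 x^0: a_0 = 2
 x^1: a_1 - 3 a_0 = 0  =>  a_1 = 3*2 + 0 = 6
 x^k (k >= 2): a_k = 3 a_{k-1} - 1 a_{k-2}.
Iterating: a_2 = 16, a_3 = 42, a_4 = 110, a_5 = 288, a_6 = 754, a_7 = 1974, a_8 = 5168.
So the coefficient of x^8 is 5168.

5168


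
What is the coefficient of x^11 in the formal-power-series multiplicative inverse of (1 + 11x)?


The inverse is 1/(1 + 11x). Apply the geometric identity 1/(1 - y) = sum_{k>=0} y^k with y = -11x:
1/(1 + 11x) = sum_{k>=0} (-11)^k x^k.
So the coefficient of x^11 is (-11)^11 = -285311670611.

-285311670611


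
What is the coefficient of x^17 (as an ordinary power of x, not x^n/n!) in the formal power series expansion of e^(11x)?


The exponential series is e^y = sum_{k>=0} y^k / k!. Substituting y = 11x gives
e^(11x) = sum_{k>=0} 11^k x^k / k!.
So the coefficient of x^n is a^n/n! with a = 11, n = 17:
11^17 / 17! = 505447028499293771/355687428096000 = 45949729863572161/32335220736000

45949729863572161/32335220736000


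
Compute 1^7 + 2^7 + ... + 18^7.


This power sum has a closed form given by Faulhaber's formula
sum_{k=1}^{m} k^p = (1 / (p + 1)) * sum_{j=0}^{p} C(p + 1, j) B_j m^(p + 1 - j),
but for small m direct computation is fastest:
1 + 128 + 2187 + 16384 + 78125 + 279936 + 823543 + 2097152 + 4782969 + 10000000 + 19487171 + 35831808 + 62748517 + 105413504 + 170859375 + 268435456 + 410338673 + 612220032 = 1703414961.

1703414961


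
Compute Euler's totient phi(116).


phi(n) counts integers in [1, n] coprime to n. Using the multiplicative formula phi(n) = n * prod_{p | n} (1 - 1/p):
116 = 2^2 * 29, so
phi(116) = 116 * (1 - 1/2) * (1 - 1/29) = 56.

56


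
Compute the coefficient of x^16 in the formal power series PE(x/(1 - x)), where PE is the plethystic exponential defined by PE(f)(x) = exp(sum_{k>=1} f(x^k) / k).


For f(x) = x/(1 - x) we have
sum_{k>=1} f(x^k) / k = sum_{k>=1} (1/k) * x^k / (1 - x^k) = sum_{k, m >= 1} x^(k m) / k,
which after exponentiating simplifies to
PE(x/(1 - x)) = prod_{k>=1} 1 / (1 - x^k).
This is the generating function for the partition function p(n), so the coefficient of x^16 is p(16).
Computing p(16) by dynamic programming over parts 1, 2, ..., 16: p(16) = 231.

231


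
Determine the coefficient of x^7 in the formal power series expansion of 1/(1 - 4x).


The geometric series identity gives 1/(1 - c x) = sum_{k>=0} c^k x^k, so the coefficient of x^k is c^k.
Here c = 4 and k = 7.
Computing: 4^7 = 16384

16384


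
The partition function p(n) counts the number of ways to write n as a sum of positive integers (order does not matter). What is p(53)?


Using the generating function prod_{k>=1} 1/(1-x^k), we compute p(53).
By dynamic programming over parts 1 through 53:
p(53) = 329931

329931


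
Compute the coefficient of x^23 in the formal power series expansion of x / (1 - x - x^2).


Let f(x) = sum_{k>=0} a_k x^k. Multiplying f(x) * (1 - x - x^2) = x and matching coefficients gives a_0 = 0, a_1 = 1, and a_k = a_{k-1} + a_{k-2} for k >= 2. These are the Fibonacci numbers F_k.
Iterating from F_0 = 0, F_1 = 1:
F_0=0, F_1=1, F_2=1, F_3=2, F_4=3, F_5=5, F_6=8, F_7=13, F_8=21, F_9=34, ...
F_23 = 28657.

28657


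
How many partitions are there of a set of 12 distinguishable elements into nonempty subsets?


Bell_12 can be computed from the Bell triangle or from Dobinski's identity Bell_n = (1/e) * sum_{k>=0} k^n / k!.
Computing Bell_12 = 4213597.

4213597


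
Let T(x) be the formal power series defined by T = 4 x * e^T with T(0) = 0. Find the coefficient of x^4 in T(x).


Apply the Lagrange inversion formula: if T = 4 x * phi(T) with phi(t) = e^t, then
[x^n] T = 4^n * (1/n) [t^(n-1)] phi(t)^n = 4^n * (1/n) [t^(n-1)] e^(n t) = 4^n * (1/n) * n^(n-1) / (n-1)! = 4^n * n^(n-1) / n!.
When c = 1 this is the Cayley count of rooted labeled trees on n vertices, divided by n!.
For n = 4: 4^4 * 4^3 / 4! = 256 * 64/24 = 2048/3.

2048/3


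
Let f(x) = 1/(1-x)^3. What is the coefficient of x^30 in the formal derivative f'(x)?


Differentiate: d/dx [ 1/(1-x)^r ] = r / (1-x)^(r+1).
Here r = 3, so f'(x) = 3 / (1-x)^4.
The expansion of 1/(1-x)^(r+1) has coefficient of x^n equal to C(n+r, r).
So the coefficient of x^30 in f'(x) is
3 * C(33, 3) = 3 * 5456 = 16368

16368


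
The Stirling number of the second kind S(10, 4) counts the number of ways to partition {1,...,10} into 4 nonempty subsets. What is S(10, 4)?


Using the explicit formula S(n,k) = (1/k!) sum_{j=0}^{k} (-1)^(k-j) C(k,j) j^n:
S(10, 4) = 34105
Equivalently, S(n,k) is n! times the coefficient of x^n in the EGF (e^x - 1)^k / k!.

34105


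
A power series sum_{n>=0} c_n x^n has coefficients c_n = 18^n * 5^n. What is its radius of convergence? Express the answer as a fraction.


By the root test (Cauchy-Hadamard), the radius is R = 1 / limsup_n |c_n|^(1/n).
Here |c_n|^(1/n) = (18^n * 5^n)^(1/n) = 18 * 5 = 90 for all n.
So R = 1/90 = 1/90.

1/90


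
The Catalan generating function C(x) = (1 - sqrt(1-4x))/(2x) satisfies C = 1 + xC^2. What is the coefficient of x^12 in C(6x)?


Substituting x -> 6x scales the n-th coefficient by 6^n, so [x^12] C(6x) = 6^12 * C_12.
C_12 = C(2*12, 12)/(13) = 2704156/13 = 208012.
So 6^12 * 208012 = 2176782336 * 208012 = 452796847276032.

452796847276032


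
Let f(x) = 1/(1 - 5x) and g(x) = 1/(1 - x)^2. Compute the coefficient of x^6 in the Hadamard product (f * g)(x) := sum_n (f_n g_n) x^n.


f has coefficients f_k = 5^k. For g = 1/(1 - x)^2 the coefficient is g_k = C(k + 1, 1) = k + 1. The Hadamard coefficient is (f * g)_k = 5^k * (k + 1).
For k = 6: 5^6 * 7 = 15625 * 7 = 109375.

109375


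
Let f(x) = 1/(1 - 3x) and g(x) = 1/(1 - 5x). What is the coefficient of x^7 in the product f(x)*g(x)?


The coefficient of x^n in f*g is the Cauchy product: sum_{k=0}^{n} a^k * b^(n-k).
With a=3, b=5, n=7:
sum_{k=0}^{7} 3^k * 5^(7-k)
= 192032

192032


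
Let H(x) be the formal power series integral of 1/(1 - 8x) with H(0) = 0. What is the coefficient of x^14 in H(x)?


1/(1 - 8x) = sum_{k>=0} 8^k x^k. Integrating termwise with H(0) = 0:
H(x) = sum_{k>=0} 8^k x^(k+1) / (k+1) = sum_{m>=1} 8^(m-1) x^m / m.
For m = 14: 8^13/14 = 549755813888/14 = 274877906944/7.

274877906944/7


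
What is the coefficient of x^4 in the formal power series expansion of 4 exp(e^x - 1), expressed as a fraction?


exp(e^x - 1) is the exponential generating function for the Bell numbers Bell_k: exp(e^x - 1) = sum_{k>=0} Bell_k x^k / k!.
So the coefficient of x^4 in 4 exp(e^x - 1) is 4 Bell_4 / 4!.
Computing: Bell_4 = 15 and 4! = 24, giving
4 * 15/24 = 5/2.

5/2


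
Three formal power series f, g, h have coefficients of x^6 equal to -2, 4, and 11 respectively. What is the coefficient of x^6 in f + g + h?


Series addition is componentwise:
-2 + 4 + 11
= 13

13


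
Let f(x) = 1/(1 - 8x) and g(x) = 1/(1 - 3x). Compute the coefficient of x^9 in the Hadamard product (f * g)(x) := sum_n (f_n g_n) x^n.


f has coefficients f_k = 8^k and g has coefficients g_k = 3^k, so the Hadamard product has coefficient (f*g)_k = 8^k * 3^k = 24^k.
For k = 9: 24^9 = 2641807540224.

2641807540224


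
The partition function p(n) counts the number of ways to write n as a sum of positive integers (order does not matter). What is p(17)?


Using the generating function prod_{k>=1} 1/(1-x^k), we compute p(17).
By dynamic programming over parts 1 through 17:
p(17) = 297

297


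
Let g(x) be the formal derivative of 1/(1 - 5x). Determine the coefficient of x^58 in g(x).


Differentiate termwise: d/dx sum_{k>=0} 5^k x^k = sum_{k>=1} k 5^k x^(k-1) = sum_{j>=0} (j+1) 5^(j+1) x^j.
Equivalently, d/dx [1/(1 - 5x)] = 5/(1 - 5x)^2.
For j = 58: 59 * 5^59 = 59 * 173472347597680709441192448139190673828125 = 10234868508263161857030354440212249755859375.

10234868508263161857030354440212249755859375


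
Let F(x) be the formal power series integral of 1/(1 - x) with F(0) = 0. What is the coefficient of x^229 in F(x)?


1/(1 - x) = sum_{k>=0} x^k. Integrating termwise and using F(0) = 0 gives
F(x) = sum_{k>=0} x^(k+1) / (k+1) = sum_{m>=1} x^m / m = -ln(1 - x).
So the coefficient of x^229 is 1/229 = 1/229.

1/229


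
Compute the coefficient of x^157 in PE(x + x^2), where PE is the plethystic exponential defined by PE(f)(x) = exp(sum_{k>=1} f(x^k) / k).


With f(x) = x + x^2, the exponent is sum_{k>=1} (x^k + x^(2k)) / k = -ln(1 - x) - ln(1 - x^2). Exponentiating:
PE(x + x^2) = 1 / ((1 - x)(1 - x^2)).
This is the generating function for partitions of n into parts of size 1 or 2. The number of 2's can be any j in 0..78, and the rest are 1's, so
[x^157] = floor(157/2) + 1 = 79.

79


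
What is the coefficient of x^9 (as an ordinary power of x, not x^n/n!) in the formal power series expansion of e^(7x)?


The exponential series is e^y = sum_{k>=0} y^k / k!. Substituting y = 7x gives
e^(7x) = sum_{k>=0} 7^k x^k / k!.
So the coefficient of x^n is a^n/n! with a = 7, n = 9:
7^9 / 9! = 40353607/362880 = 5764801/51840

5764801/51840


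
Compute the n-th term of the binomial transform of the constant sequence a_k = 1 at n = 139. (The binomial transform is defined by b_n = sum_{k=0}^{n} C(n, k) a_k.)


With a_k = 1 for all k, b_n = sum_{k=0}^{n} C(n, k) = 2^n by the binomial theorem.
For n = 139: 2^139 = 696898287454081973172991196020261297061888.

696898287454081973172991196020261297061888


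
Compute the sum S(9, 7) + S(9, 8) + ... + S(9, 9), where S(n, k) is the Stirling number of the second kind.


By definition, S(n, k) counts partitions of an n-set into exactly k nonempty blocks.
Computing row n = 9 for k = 7..9:
S(9, k): 462, 36, 1
Sum = 499.

499


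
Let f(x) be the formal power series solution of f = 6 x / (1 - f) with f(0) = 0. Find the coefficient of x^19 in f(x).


Apply Lagrange inversion: f = 6 x * phi(f) with phi(t) = 1/(1 - t), so
[x^n] f = 6^n * (1/n) [t^(n-1)] phi(t)^n = 6^n * (1/n) [t^(n-1)] (1 - t)^(-n) = 6^n * (1/n) C(2n - 2, n - 1) = 6^n * C_{n-1}.
For n = 19: C_18 = C(36, 18) / 19 = 9075135300/19 = 477638700.
With the 6^19 = 609359740010496 factor, the coefficient is 609359740010496 * 477638700 = 291053794050951295795200.

291053794050951295795200


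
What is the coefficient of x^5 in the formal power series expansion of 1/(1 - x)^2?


The expansion 1/(1 - x)^r = sum_{k>=0} C(k + r - 1, r - 1) x^k follows from the multiset / negative-binomial theorem (or from repeated differentiation of the geometric series).
For r = 2 and k = 5:
C(6, 1) = 720 / (1 * 120) = 6.

6


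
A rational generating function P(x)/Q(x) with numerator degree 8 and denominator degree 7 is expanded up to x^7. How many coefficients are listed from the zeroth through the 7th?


Expanding up to x^7 gives the coefficients for x^0, x^1, ..., x^7.
That is 7 + 1 = 8 coefficients in total.

8


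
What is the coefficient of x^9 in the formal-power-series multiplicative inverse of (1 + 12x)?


The inverse is 1/(1 + 12x). Apply the geometric identity 1/(1 - y) = sum_{k>=0} y^k with y = -12x:
1/(1 + 12x) = sum_{k>=0} (-12)^k x^k.
So the coefficient of x^9 is (-12)^9 = -5159780352.

-5159780352


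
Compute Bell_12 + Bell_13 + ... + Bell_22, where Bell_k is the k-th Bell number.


Recall Bell_k counts set partitions of a k-set (with Bell_0 = 1 by convention).
Bell_12 through Bell_22: 4213597, 27644437, 190899322, 1382958545, 10480142147, 82864869804, 682076806159, 5832742205057, 51724158235372, 474869816156751, 4506715738447323
Sum = 4213597 + 27644437 + 190899322 + 1382958545 + 10480142147 + 82864869804 + 682076806159 + 5832742205057 + 51724158235372 + 474869816156751 + 4506715738447323 = 5039919482578514.

5039919482578514


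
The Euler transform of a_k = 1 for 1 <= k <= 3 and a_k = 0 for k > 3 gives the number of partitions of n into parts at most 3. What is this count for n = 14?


Partitions of 14 into parts at most 3:
Using generating function (1-x)^(-1)(1-x^2)^(-1)(1-x^3)^(-1),
the coefficient of x^14 = 24

24


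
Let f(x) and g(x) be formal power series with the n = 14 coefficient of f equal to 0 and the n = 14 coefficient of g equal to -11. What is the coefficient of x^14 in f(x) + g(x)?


Addition of formal power series is termwise.
The coefficient of x^14 in f + g = 0 + -11
= -11

-11


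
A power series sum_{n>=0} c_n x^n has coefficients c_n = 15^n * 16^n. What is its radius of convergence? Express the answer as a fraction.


By the root test (Cauchy-Hadamard), the radius is R = 1 / limsup_n |c_n|^(1/n).
Here |c_n|^(1/n) = (15^n * 16^n)^(1/n) = 15 * 16 = 240 for all n.
So R = 1/240 = 1/240.

1/240


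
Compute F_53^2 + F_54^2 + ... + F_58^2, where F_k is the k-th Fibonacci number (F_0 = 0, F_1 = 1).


There is a standard identity sum_{k=0}^{N} F_k^2 = F_N * F_{N+1} (proved inductively from the telescoping relation F_k^2 = F_k F_{k+1} - F_{k-1} F_k). Then
sum_{k=53}^{58} F_k^2 = F_58 F_59 - F_52 F_53.
Computing: F_58 = 591286729879, F_59 = 956722026041, F_52 = 32951280099, F_53 = 53316291173.
Sum = 591286729879 * 956722026041 - 32951280099 * 53316291173 = 563940198136713006512912.

563940198136713006512912


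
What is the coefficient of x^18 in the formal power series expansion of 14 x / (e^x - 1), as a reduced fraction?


The exponential generating function for Bernoulli numbers is
x / (e^x - 1) = sum_{k>=0} B_k x^k / k!.
So the coefficient of x^18 in 14 x / (e^x - 1) is 14 B_18 / 18!.
Computing: B_18 = 43867/798, 18! = 6402373705728000, giving
14 * 43867/798 / 6402373705728000 = 43867/364935301226496000.

43867/364935301226496000


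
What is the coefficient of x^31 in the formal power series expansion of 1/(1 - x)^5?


The negative binomial / multiset identity is
1/(1 - x)^r = sum_{k>=0} C(k + r - 1, r - 1) x^k.
Here r = 5 and k = 31, so the coefficient is
C(31 + 4, 4) = C(35, 4)
= 52360

52360


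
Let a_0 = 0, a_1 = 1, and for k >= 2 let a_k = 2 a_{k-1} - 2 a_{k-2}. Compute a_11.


Iterating the recurrence forward:
a_0 = 0
a_1 = 1
a_2 = 2*1 - 2*0 = 2
a_3 = 2*2 - 2*1 = 2
a_4 = 2*2 - 2*2 = 0
a_5 = 2*0 - 2*2 = -4
a_6 = 2*-4 - 2*0 = -8
a_7 = 2*-8 - 2*-4 = -8
a_8 = 2*-8 - 2*-8 = 0
a_9 = 2*0 - 2*-8 = 16
a_10 = 2*16 - 2*0 = 32
a_11 = 2*32 - 2*16 = 32
So a_11 = 32.

32


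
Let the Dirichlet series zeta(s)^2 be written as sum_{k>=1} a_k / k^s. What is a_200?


The Dirichlet convolution of the constant function 1 with itself gives (1 * 1)(k) = sum_{d | k} 1 = d(k), the number of positive divisors of k.
Since zeta(s) = sum_{k>=1} 1/k^s, we have zeta(s)^2 = sum_{k>=1} d(k)/k^s, so a_k = d(k).
For k = 200: the divisors are 1, 2, 4, 5, 8, 10, 20, 25, 40, 50, 100, 200.
Count = 12.

12


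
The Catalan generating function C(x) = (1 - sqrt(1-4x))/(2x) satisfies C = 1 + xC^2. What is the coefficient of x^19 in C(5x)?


Substituting x -> 5x scales the n-th coefficient by 5^n, so [x^19] C(5x) = 5^19 * C_19.
C_19 = C(2*19, 19)/(20) = 35345263800/20 = 1767263190.
So 5^19 * 1767263190 = 19073486328125 * 1767263190 = 33707870292663574218750.

33707870292663574218750


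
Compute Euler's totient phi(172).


phi(n) counts integers in [1, n] coprime to n. Using the multiplicative formula phi(n) = n * prod_{p | n} (1 - 1/p):
172 = 2^2 * 43, so
phi(172) = 172 * (1 - 1/2) * (1 - 1/43) = 84.

84


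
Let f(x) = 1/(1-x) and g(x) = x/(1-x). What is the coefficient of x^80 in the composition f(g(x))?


First simplify the composition: f(g(x)) = 1/(1 - x/(1-x)) = (1-x)/((1-x) - x) = (1-x)/(1-2x).
Now extract the coefficient. Write (1-x)/(1-2x) = 1/(1-2x) - x/(1-2x).
The coefficient of x^n in 1/(1-2x) is 2^n, and in x/(1-2x) is 2^(n-1) (for n >= 1).
So the coefficient of x^80 is 2^80 - 2^79 = 1208925819614629174706176 - 604462909807314587353088 = 604462909807314587353088.

604462909807314587353088


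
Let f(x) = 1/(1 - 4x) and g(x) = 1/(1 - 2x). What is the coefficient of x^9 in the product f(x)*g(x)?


The coefficient of x^n in f*g is the Cauchy product: sum_{k=0}^{n} a^k * b^(n-k).
With a=4, b=2, n=9:
sum_{k=0}^{9} 4^k * 2^(9-k)
= 523776

523776


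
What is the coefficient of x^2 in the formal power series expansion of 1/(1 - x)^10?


The negative binomial / multiset identity is
1/(1 - x)^r = sum_{k>=0} C(k + r - 1, r - 1) x^k.
Here r = 10 and k = 2, so the coefficient is
C(2 + 9, 9) = C(11, 9)
= 55

55


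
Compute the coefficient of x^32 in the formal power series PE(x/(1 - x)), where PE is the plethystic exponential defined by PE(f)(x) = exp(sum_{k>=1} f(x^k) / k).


For f(x) = x/(1 - x) we have
sum_{k>=1} f(x^k) / k = sum_{k>=1} (1/k) * x^k / (1 - x^k) = sum_{k, m >= 1} x^(k m) / k,
which after exponentiating simplifies to
PE(x/(1 - x)) = prod_{k>=1} 1 / (1 - x^k).
This is the generating function for the partition function p(n), so the coefficient of x^32 is p(32).
Computing p(32) by dynamic programming over parts 1, 2, ..., 32: p(32) = 8349.

8349


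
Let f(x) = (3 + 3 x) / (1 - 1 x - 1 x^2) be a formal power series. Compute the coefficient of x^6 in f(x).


Write f(x) = sum_{k>=0} a_k x^k. Multiplying both sides by 1 - 1 x - 1 x^2 gives
(1 - 1 x - 1 x^2) sum_{k>=0} a_k x^k = 3 + 3 x.
Matching coefficients:
 x^0: a_0 = 3
 x^1: a_1 - 1 a_0 = 3  =>  a_1 = 1*3 + 3 = 6
 x^k (k >= 2): a_k = 1 a_{k-1} + 1 a_{k-2}.
Iterating: a_2 = 9, a_3 = 15, a_4 = 24, a_5 = 39, a_6 = 63.
So the coefficient of x^6 is 63.

63


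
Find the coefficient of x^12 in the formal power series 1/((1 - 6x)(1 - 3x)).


By partial fractions or Cauchy convolution:
The coefficient equals sum_{k=0}^{12} 6^k * 3^(12-k).
= 4353033231

4353033231


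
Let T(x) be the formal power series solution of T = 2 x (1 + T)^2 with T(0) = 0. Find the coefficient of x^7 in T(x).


Apply the Lagrange inversion formula: if T = 2 x * phi(T) with phi(t) = (1 + t)^2, then [x^n] T = 2^n * (1/n) [t^(n-1)] phi(t)^n = 2^n * (1/n) [t^(n-1)] (1 + t)^(2n) = 2^n * (1/n) C(2n, n-1).
Using the identity C(2n, n-1) = C(2n, n) * n / (n+1), the unscaled factor equals C(2n, n) / (n+1) = C_n, the n-th Catalan number.
For n = 7: C_7 = C(14, 7) / 8 = 3432/8 = 429.
With the 2^7 = 128 factor, the coefficient is 128 * 429 = 54912.

54912


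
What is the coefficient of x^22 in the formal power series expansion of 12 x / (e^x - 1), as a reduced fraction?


The exponential generating function for Bernoulli numbers is
x / (e^x - 1) = sum_{k>=0} B_k x^k / k!.
So the coefficient of x^22 in 12 x / (e^x - 1) is 12 B_22 / 22!.
Computing: B_22 = 854513/138, 22! = 1124000727777607680000, giving
12 * 854513/138 / 1124000727777607680000 = 77683/1175091669949317120000.

77683/1175091669949317120000


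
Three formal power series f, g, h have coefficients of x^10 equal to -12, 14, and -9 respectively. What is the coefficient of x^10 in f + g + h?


Series addition is componentwise:
-12 + 14 + -9
= -7

-7


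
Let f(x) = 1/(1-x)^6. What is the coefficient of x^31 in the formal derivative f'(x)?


Differentiate: d/dx [ 1/(1-x)^r ] = r / (1-x)^(r+1).
Here r = 6, so f'(x) = 6 / (1-x)^7.
The expansion of 1/(1-x)^(r+1) has coefficient of x^n equal to C(n+r, r).
So the coefficient of x^31 in f'(x) is
6 * C(37, 6) = 6 * 2324784 = 13948704

13948704


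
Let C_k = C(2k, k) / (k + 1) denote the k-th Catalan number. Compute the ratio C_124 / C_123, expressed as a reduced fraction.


Using C_k = (2k)! / (k! (k+1)!), the ratio C_{k+1}/C_k simplifies to
C_{k+1}/C_k = [(2k+2)! / ((k+1)! (k+2)!)] * [k! (k+1)! / (2k)!]
 = (2k+2)(2k+1) / ((k+1)(k+2)) = 2(2k+1) / (k+2).
For k = 123: 2(2*123 + 1) / (123 + 2) = 494/125 = 494/125.

494/125


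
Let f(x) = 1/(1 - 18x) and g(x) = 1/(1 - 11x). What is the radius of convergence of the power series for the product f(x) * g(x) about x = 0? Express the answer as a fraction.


The radius of 1/(1 - 18x) is 1/18 (nearest singularity at x = 1/18), and the radius of 1/(1 - 11x) is 1/11.
The product f(x)*g(x) = 1/((1 - 18x)(1 - 11x)) has singularities at both 1/18 and 1/11, so its radius of convergence is the distance to the nearest one:
min(1/18, 1/11) = 1/18.

1/18


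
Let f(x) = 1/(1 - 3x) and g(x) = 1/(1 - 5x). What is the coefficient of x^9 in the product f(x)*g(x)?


The coefficient of x^n in f*g is the Cauchy product: sum_{k=0}^{n} a^k * b^(n-k).
With a=3, b=5, n=9:
sum_{k=0}^{9} 3^k * 5^(9-k)
= 4853288

4853288


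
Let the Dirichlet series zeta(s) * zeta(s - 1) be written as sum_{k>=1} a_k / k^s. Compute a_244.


Convolution gives a_k = sum_{d | k} d * 1 = sum_{d | k} d = sigma(k), the sum of positive divisors of k.
For k = 244, the divisors are 1, 2, 4, 61, 122, 244, so
sigma(244) = 1 + 2 + 4 + 61 + 122 + 244 = 434.

434


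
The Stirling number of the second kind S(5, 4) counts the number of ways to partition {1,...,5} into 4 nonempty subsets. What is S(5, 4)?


Using the explicit formula S(n,k) = (1/k!) sum_{j=0}^{k} (-1)^(k-j) C(k,j) j^n:
S(5, 4) = 10
Equivalently, S(n,k) is n! times the coefficient of x^n in the EGF (e^x - 1)^k / k!.

10


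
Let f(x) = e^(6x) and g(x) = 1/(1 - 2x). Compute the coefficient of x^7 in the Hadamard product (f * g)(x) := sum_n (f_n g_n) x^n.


Expanding: f_k = 6^k/k! (from e^(6x)) and g_k = 2^k (from 1/(1 - 2x)). So the Hadamard coefficient (f * g)_k = 6^k 2^k / k! = (12)^k / k!.
For k = 7: 12^7/7! = 35831808/5040 = 248832/35.

248832/35


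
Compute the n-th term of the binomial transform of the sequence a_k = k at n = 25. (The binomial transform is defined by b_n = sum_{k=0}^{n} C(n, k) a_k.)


With a_k = k, b_n = sum_{k=0}^{n} C(n, k) k. Using k * C(n, k) = n * C(n-1, k-1) gives b_n = n * sum_{k>=1} C(n-1, k-1) = n * 2^(n-1).
For n = 25: 25 * 2^24 = 25 * 16777216 = 419430400.

419430400


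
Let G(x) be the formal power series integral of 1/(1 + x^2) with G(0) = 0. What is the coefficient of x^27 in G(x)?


1/(1 + x^2) = sum_{j>=0} (-1)^j x^(2j). Integrating termwise with G(0) = 0:
G(x) = sum_{j>=0} (-1)^j x^(2j+1) / (2j+1) = arctan(x).
Only odd powers are nonzero. For x^27 write 27 = 2*13 + 1, giving
(-1)^13 / 27 = -1/27 = -1/27.

-1/27


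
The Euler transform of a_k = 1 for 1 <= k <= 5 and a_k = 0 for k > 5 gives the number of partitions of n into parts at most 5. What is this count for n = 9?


Partitions of 9 into parts at most 5:
Using generating function (1-x)^(-1)(1-x^2)^(-1)...(1-x^5)^(-1),
the coefficient of x^9 = 23

23


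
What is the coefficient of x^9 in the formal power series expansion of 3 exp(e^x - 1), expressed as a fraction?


exp(e^x - 1) is the exponential generating function for the Bell numbers Bell_k: exp(e^x - 1) = sum_{k>=0} Bell_k x^k / k!.
So the coefficient of x^9 in 3 exp(e^x - 1) is 3 Bell_9 / 9!.
Computing: Bell_9 = 21147 and 9! = 362880, giving
3 * 21147/362880 = 1007/5760.

1007/5760


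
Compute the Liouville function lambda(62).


The Liouville function is lambda(k) = (-1)^Omega(k), where Omega(k) counts the prime factors of k with multiplicity.
Factoring: 62 = 2 * 31, so Omega(62) = 2.
lambda(62) = (-1)^2 = 1.

1


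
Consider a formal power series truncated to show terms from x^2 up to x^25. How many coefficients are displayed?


From x^2 to x^25 inclusive, the count is 25 - 2 + 1 = 24.

24


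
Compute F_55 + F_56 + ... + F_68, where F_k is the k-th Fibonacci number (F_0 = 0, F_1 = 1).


Use the identity sum_{k=0}^{N} F_k = F_{N+2} - 1 (which follows from F_{k+2} - F_{k+1} = F_k). Then
sum_{k=55}^{68} F_k = (F_{70} - 1) - (F_{56} - 1) = F_{70} - F_{56}.
Computing: F_{70} = 190392490709135, F_{56} = 225851433717, so
Sum = 190392490709135 - 225851433717 = 190166639275418.

190166639275418


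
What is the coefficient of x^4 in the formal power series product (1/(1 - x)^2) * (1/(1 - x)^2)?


Combine the factors: (1/(1 - x)^2) * (1/(1 - x)^2) = 1/(1 - x)^4.
Then use 1/(1 - x)^r = sum_{k>=0} C(k + r - 1, r - 1) x^k with r = 4 and k = 4:
C(7, 3) = 35.

35


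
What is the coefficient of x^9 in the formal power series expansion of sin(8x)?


The Maclaurin series is sin(t) = sum_{k>=0} (-1)^k t^(2k+1) / (2k+1)!, so substituting t = 8x, only odd powers of x are nonzero, with coefficient of x^(2k+1) equal to (-1)^k 8^(2k+1) / (2k+1)!.
Write 9 = 2*4 + 1, giving the coefficient (-1)^4 * 8^9 / 9! = 134217728/362880 = 1048576/2835.

1048576/2835


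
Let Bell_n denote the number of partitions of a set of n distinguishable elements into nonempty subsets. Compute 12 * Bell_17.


Bell_17 can be computed from the Bell triangle or from Dobinski's identity Bell_n = (1/e) * sum_{k>=0} k^n / k!.
Computing Bell_17 = 82864869804.
Then 12 * 82864869804 = 994378437648.

994378437648


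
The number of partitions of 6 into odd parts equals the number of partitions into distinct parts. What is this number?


Computing partitions of 6 into odd parts (1, 3, 5, ...):
Using the generating function prod_{k>=0} 1/(1-x^(2k+1)),
the count is 4

4


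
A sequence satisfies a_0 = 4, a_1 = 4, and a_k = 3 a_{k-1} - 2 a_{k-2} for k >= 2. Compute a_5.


The characteristic equation is t^2 - 3 t + 2 = 0, with roots r_1 = 2 and r_2 = 1 (so c_1 = r_1 + r_2, c_2 = -r_1 r_2 as required).
One can use the closed form a_n = A r_1^n + B r_2^n, but direct iteration is more reliable:
a_0 = 4, a_1 = 4, a_2 = 4, a_3 = 4, a_4 = 4, a_5 = 4.
So a_5 = 4.

4


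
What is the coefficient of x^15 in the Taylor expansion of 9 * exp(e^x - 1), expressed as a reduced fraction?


exp(e^x - 1) = sum_{k>=0} Bell_k x^k / k!, where Bell_k is the k-th Bell number.
So the coefficient of x^15 is 9 * Bell_15 / 15!.
Computing: Bell_15 = 1382958545 and 15! = 1307674368000, giving
9 * 1382958545/1307674368000 = 276591709/29059430400.

276591709/29059430400


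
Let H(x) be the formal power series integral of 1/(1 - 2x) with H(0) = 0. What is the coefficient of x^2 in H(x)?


1/(1 - 2x) = sum_{k>=0} 2^k x^k. Integrating termwise with H(0) = 0:
H(x) = sum_{k>=0} 2^k x^(k+1) / (k+1) = sum_{m>=1} 2^(m-1) x^m / m.
For m = 2: 2^1/2 = 2/2 = 1.

1


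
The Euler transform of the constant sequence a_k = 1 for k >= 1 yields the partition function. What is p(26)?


The Euler transform converts the sequence a_k = 1 into the number of integer partitions.
Using the recurrence or dynamic programming:
p(26) = 2436

2436


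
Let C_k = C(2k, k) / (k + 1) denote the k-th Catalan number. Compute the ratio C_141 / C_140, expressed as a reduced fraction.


Using C_k = (2k)! / (k! (k+1)!), the ratio C_{k+1}/C_k simplifies to
C_{k+1}/C_k = [(2k+2)! / ((k+1)! (k+2)!)] * [k! (k+1)! / (2k)!]
 = (2k+2)(2k+1) / ((k+1)(k+2)) = 2(2k+1) / (k+2).
For k = 140: 2(2*140 + 1) / (140 + 2) = 562/142 = 281/71.

281/71


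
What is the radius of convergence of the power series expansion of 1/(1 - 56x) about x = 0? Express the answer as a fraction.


Expanding 1/(1 - 56x) = sum_{k>=0} 56^k x^k, the series converges when |56x| < 1, i.e., |x| < 1/56.
So the radius of convergence is 1/56 = 1/56.

1/56


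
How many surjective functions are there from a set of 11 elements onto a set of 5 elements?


By inclusion-exclusion on which target elements are missed, the number of surjections from an n-set onto a k-set is
surj(n, k) = sum_{j=0}^{k} (-1)^j C(k, j) (k - j)^n.
Equivalently surj(n, k) = k! * S(n, k), where S(n, k) is the Stirling number of the second kind.
For n = 11, k = 5:
S(11, 5) = 246730, so
surj = 5! * 246730 = 120 * 246730 = 29607600.

29607600


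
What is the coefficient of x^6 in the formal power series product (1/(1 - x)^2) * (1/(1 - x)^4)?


Combine the factors: (1/(1 - x)^2) * (1/(1 - x)^4) = 1/(1 - x)^6.
Then use 1/(1 - x)^r = sum_{k>=0} C(k + r - 1, r - 1) x^k with r = 6 and k = 6:
C(11, 5) = 462.

462


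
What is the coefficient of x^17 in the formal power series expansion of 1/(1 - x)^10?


The negative binomial / multiset identity is
1/(1 - x)^r = sum_{k>=0} C(k + r - 1, r - 1) x^k.
Here r = 10 and k = 17, so the coefficient is
C(17 + 9, 9) = C(26, 9)
= 3124550

3124550


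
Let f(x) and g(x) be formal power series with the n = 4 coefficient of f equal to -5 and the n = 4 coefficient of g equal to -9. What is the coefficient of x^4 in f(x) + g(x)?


Addition of formal power series is termwise.
The coefficient of x^4 in f + g = -5 + -9
= -14

-14


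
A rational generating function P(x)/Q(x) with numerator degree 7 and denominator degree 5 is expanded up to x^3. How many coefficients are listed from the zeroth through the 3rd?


Expanding up to x^3 gives the coefficients for x^0, x^1, ..., x^3.
That is 3 + 1 = 4 coefficients in total.

4


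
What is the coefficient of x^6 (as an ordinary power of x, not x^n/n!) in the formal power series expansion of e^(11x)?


The exponential series is e^y = sum_{k>=0} y^k / k!. Substituting y = 11x gives
e^(11x) = sum_{k>=0} 11^k x^k / k!.
So the coefficient of x^n is a^n/n! with a = 11, n = 6:
11^6 / 6! = 1771561/720 = 1771561/720

1771561/720


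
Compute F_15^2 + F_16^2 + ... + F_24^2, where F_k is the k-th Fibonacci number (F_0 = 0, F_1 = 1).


There is a standard identity sum_{k=0}^{N} F_k^2 = F_N * F_{N+1} (proved inductively from the telescoping relation F_k^2 = F_k F_{k+1} - F_{k-1} F_k). Then
sum_{k=15}^{24} F_k^2 = F_24 F_25 - F_14 F_15.
Computing: F_24 = 46368, F_25 = 75025, F_14 = 377, F_15 = 610.
Sum = 46368 * 75025 - 377 * 610 = 3478529230.

3478529230


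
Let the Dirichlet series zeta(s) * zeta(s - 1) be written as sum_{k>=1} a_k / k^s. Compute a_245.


Convolution gives a_k = sum_{d | k} d * 1 = sum_{d | k} d = sigma(k), the sum of positive divisors of k.
For k = 245, the divisors are 1, 5, 7, 35, 49, 245, so
sigma(245) = 1 + 5 + 7 + 35 + 49 + 245 = 342.

342


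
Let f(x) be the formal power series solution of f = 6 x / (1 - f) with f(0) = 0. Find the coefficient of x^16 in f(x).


Apply Lagrange inversion: f = 6 x * phi(f) with phi(t) = 1/(1 - t), so
[x^n] f = 6^n * (1/n) [t^(n-1)] phi(t)^n = 6^n * (1/n) [t^(n-1)] (1 - t)^(-n) = 6^n * (1/n) C(2n - 2, n - 1) = 6^n * C_{n-1}.
For n = 16: C_15 = C(30, 15) / 16 = 155117520/16 = 9694845.
With the 6^16 = 2821109907456 factor, the coefficient is 2821109907456 * 9694845 = 27350223280750264320.

27350223280750264320


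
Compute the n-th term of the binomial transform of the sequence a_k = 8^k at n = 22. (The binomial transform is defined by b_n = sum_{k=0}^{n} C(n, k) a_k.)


With a_k = 8^k, b_n = sum_{k=0}^{n} C(n, k) 8^k = (1 + 8)^n by the binomial theorem.
For n = 22: (1 + 8)^22 = 9^22 = 984770902183611232881.

984770902183611232881


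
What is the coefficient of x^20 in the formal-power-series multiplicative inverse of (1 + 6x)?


The inverse is 1/(1 + 6x). Apply the geometric identity 1/(1 - y) = sum_{k>=0} y^k with y = -6x:
1/(1 + 6x) = sum_{k>=0} (-6)^k x^k.
So the coefficient of x^20 is (-6)^20 = 3656158440062976.

3656158440062976


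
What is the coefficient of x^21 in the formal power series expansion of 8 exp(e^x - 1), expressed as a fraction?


exp(e^x - 1) is the exponential generating function for the Bell numbers Bell_k: exp(e^x - 1) = sum_{k>=0} Bell_k x^k / k!.
So the coefficient of x^21 in 8 exp(e^x - 1) is 8 Bell_21 / 21!.
Computing: Bell_21 = 474869816156751 and 21! = 51090942171709440000, giving
8 * 474869816156751/51090942171709440000 = 158289938718917/2128789257154560000.

158289938718917/2128789257154560000


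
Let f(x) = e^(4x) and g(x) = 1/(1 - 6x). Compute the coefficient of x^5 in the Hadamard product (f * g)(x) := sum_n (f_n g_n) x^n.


Expanding: f_k = 4^k/k! (from e^(4x)) and g_k = 6^k (from 1/(1 - 6x)). So the Hadamard coefficient (f * g)_k = 4^k 6^k / k! = (24)^k / k!.
For k = 5: 24^5/5! = 7962624/120 = 331776/5.

331776/5


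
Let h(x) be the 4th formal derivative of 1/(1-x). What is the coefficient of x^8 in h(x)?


Differentiating 4 times: d^4/dx^4 [1/(1-x)] = 4!/(1-x)^5.
The expansion 1/(1-x)^5 = sum_{k>=0} C(k+4, 4) x^k, so the coefficient of x^n in 4!/(1-x)^5 is 4! * C(n+4, 4).
For n = 8: 24 * C(12, 4) = 24 * 495 = 11880

11880


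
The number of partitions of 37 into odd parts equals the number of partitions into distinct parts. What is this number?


Computing partitions of 37 into odd parts (1, 3, 5, ...):
Using the generating function prod_{k>=0} 1/(1-x^(2k+1)),
the count is 760

760


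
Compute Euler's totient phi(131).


phi(n) counts integers in [1, n] coprime to n. Using the multiplicative formula phi(n) = n * prod_{p | n} (1 - 1/p):
131 = 131, so
phi(131) = 131 * (1 - 1/131) = 130.

130


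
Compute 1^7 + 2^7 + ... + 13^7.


This power sum has a closed form given by Faulhaber's formula
sum_{k=1}^{m} k^p = (1 / (p + 1)) * sum_{j=0}^{p} C(p + 1, j) B_j m^(p + 1 - j),
but for small m direct computation is fastest:
1 + 128 + 2187 + 16384 + 78125 + 279936 + 823543 + 2097152 + 4782969 + 10000000 + 19487171 + 35831808 + 62748517 = 136147921.

136147921


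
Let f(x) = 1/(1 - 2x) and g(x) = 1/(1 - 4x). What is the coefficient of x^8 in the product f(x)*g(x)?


The coefficient of x^n in f*g is the Cauchy product: sum_{k=0}^{n} a^k * b^(n-k).
With a=2, b=4, n=8:
sum_{k=0}^{8} 2^k * 4^(8-k)
= 130816

130816


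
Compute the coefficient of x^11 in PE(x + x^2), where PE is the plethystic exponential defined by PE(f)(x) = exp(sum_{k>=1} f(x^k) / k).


With f(x) = x + x^2, the exponent is sum_{k>=1} (x^k + x^(2k)) / k = -ln(1 - x) - ln(1 - x^2). Exponentiating:
PE(x + x^2) = 1 / ((1 - x)(1 - x^2)).
This is the generating function for partitions of n into parts of size 1 or 2. The number of 2's can be any j in 0..5, and the rest are 1's, so
[x^11] = floor(11/2) + 1 = 6.

6


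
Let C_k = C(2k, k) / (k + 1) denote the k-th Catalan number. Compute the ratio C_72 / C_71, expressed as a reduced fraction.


Using C_k = (2k)! / (k! (k+1)!), the ratio C_{k+1}/C_k simplifies to
C_{k+1}/C_k = [(2k+2)! / ((k+1)! (k+2)!)] * [k! (k+1)! / (2k)!]
 = (2k+2)(2k+1) / ((k+1)(k+2)) = 2(2k+1) / (k+2).
For k = 71: 2(2*71 + 1) / (71 + 2) = 286/73 = 286/73.

286/73


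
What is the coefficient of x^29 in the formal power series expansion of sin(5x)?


The Maclaurin series is sin(t) = sum_{k>=0} (-1)^k t^(2k+1) / (2k+1)!, so substituting t = 5x, only odd powers of x are nonzero, with coefficient of x^(2k+1) equal to (-1)^k 5^(2k+1) / (2k+1)!.
Write 29 = 2*14 + 1, giving the coefficient (-1)^14 * 5^29 / 29! = 186264514923095703125/8841761993739701954543616000000 = 11920928955078125/565872767599340925090791424.

11920928955078125/565872767599340925090791424


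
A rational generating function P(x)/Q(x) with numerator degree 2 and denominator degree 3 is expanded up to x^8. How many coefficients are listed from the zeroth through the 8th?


Expanding up to x^8 gives the coefficients for x^0, x^1, ..., x^8.
That is 8 + 1 = 9 coefficients in total.

9


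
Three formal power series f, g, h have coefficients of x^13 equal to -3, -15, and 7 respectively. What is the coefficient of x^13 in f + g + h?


Series addition is componentwise:
-3 + -15 + 7
= -11

-11


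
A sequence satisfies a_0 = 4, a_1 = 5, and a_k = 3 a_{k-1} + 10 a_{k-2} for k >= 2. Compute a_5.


The characteristic equation is t^2 - 3 t - 10 = 0, with roots r_1 = 5 and r_2 = -2 (so c_1 = r_1 + r_2, c_2 = -r_1 r_2 as required).
One can use the closed form a_n = A r_1^n + B r_2^n, but direct iteration is more reliable:
a_0 = 4, a_1 = 5, a_2 = 55, a_3 = 215, a_4 = 1195, a_5 = 5735.
So a_5 = 5735.

5735


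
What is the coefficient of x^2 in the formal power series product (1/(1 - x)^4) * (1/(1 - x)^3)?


Combine the factors: (1/(1 - x)^4) * (1/(1 - x)^3) = 1/(1 - x)^7.
Then use 1/(1 - x)^r = sum_{k>=0} C(k + r - 1, r - 1) x^k with r = 7 and k = 2:
C(8, 6) = 28.

28


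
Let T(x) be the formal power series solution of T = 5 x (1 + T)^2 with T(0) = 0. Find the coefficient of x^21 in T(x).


Apply the Lagrange inversion formula: if T = 5 x * phi(T) with phi(t) = (1 + t)^2, then [x^n] T = 5^n * (1/n) [t^(n-1)] phi(t)^n = 5^n * (1/n) [t^(n-1)] (1 + t)^(2n) = 5^n * (1/n) C(2n, n-1).
Using the identity C(2n, n-1) = C(2n, n) * n / (n+1), the unscaled factor equals C(2n, n) / (n+1) = C_n, the n-th Catalan number.
For n = 21: C_21 = C(42, 21) / 22 = 538257874440/22 = 24466267020.
With the 5^21 = 476837158203125 factor, the coefficient is 476837158203125 * 24466267020 = 11666425237655639648437500.

11666425237655639648437500


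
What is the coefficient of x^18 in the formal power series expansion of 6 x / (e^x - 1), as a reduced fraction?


The exponential generating function for Bernoulli numbers is
x / (e^x - 1) = sum_{k>=0} B_k x^k / k!.
So the coefficient of x^18 in 6 x / (e^x - 1) is 6 B_18 / 18!.
Computing: B_18 = 43867/798, 18! = 6402373705728000, giving
6 * 43867/798 / 6402373705728000 = 43867/851515702861824000.

43867/851515702861824000


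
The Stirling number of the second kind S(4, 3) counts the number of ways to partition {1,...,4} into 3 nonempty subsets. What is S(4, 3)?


Using the explicit formula S(n,k) = (1/k!) sum_{j=0}^{k} (-1)^(k-j) C(k,j) j^n:
S(4, 3) = 6
Equivalently, S(n,k) is n! times the coefficient of x^n in the EGF (e^x - 1)^k / k!.

6


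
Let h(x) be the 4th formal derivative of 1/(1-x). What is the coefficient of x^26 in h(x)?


Differentiating 4 times: d^4/dx^4 [1/(1-x)] = 4!/(1-x)^5.
The expansion 1/(1-x)^5 = sum_{k>=0} C(k+4, 4) x^k, so the coefficient of x^n in 4!/(1-x)^5 is 4! * C(n+4, 4).
For n = 26: 24 * C(30, 4) = 24 * 27405 = 657720

657720


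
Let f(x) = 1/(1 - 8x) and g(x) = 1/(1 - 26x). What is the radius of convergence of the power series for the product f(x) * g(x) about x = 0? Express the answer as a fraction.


The radius of 1/(1 - 8x) is 1/8 (nearest singularity at x = 1/8), and the radius of 1/(1 - 26x) is 1/26.
The product f(x)*g(x) = 1/((1 - 8x)(1 - 26x)) has singularities at both 1/8 and 1/26, so its radius of convergence is the distance to the nearest one:
min(1/8, 1/26) = 1/26.

1/26


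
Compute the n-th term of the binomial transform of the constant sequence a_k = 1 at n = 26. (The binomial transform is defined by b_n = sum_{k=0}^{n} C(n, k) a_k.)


With a_k = 1 for all k, b_n = sum_{k=0}^{n} C(n, k) = 2^n by the binomial theorem.
For n = 26: 2^26 = 67108864.

67108864


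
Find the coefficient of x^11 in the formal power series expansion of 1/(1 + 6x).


Write 1/(1 + c x) = 1/(1 - (-c) x) and apply the geometric-series identity
1/(1 - y) = sum_{k>=0} y^k to get 1/(1 + c x) = sum_{k>=0} (-c)^k x^k.
So the coefficient of x^k is (-c)^k = (-1)^k * c^k.
Here c = 6 and k = 11:
(-6)^11 = -1 * 362797056 = -362797056

-362797056
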